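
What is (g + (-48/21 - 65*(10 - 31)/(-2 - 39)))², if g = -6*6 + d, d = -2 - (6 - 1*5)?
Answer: 458131216/82369 ≈ 5561.9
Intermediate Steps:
d = -3 (d = -2 - (6 - 5) = -2 - 1*1 = -2 - 1 = -3)
g = -39 (g = -6*6 - 3 = -36 - 3 = -39)
(g + (-48/21 - 65*(10 - 31)/(-2 - 39)))² = (-39 + (-48/21 - 65*(10 - 31)/(-2 - 39)))² = (-39 + (-48*1/21 - 65/((-41/(-21)))))² = (-39 + (-16/7 - 65/((-41*(-1/21)))))² = (-39 + (-16/7 - 65/41/21))² = (-39 + (-16/7 - 65*21/41))² = (-39 + (-16/7 - 1365/41))² = (-39 - 10211/287)² = (-21404/287)² = 458131216/82369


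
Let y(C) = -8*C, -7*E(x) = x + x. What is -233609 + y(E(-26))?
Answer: -1635679/7 ≈ -2.3367e+5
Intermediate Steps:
E(x) = -2*x/7 (E(x) = -(x + x)/7 = -2*x/7)
-233609 + y(E(-26)) = -233609 - (-16)*(-26)/7 = -233609 - 8*52/7 = -233609 - 416/7 = -1635679/7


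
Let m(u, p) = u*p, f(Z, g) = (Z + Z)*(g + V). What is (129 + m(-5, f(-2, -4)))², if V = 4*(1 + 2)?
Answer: 83521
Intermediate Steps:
V = 12 (V = 4*3 = 12)
f(Z, g) = 2*Z*(12 + g) (f(Z, g) = (Z + Z)*(g + 12) = (2*Z)*(12 + g) = 2*Z*(12 + g))
m(u, p) = p*u
(129 + m(-5, f(-2, -4)))² = (129 + (2*(-2)*(12 - 4))*(-5))² = (129 + (2*(-2)*8)*(-5))² = (129 - 32*(-5))² = (129 + 160)² = 289² = 83521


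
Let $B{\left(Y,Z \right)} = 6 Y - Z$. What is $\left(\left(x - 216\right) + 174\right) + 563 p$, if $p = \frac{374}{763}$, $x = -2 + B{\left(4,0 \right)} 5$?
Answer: $\frac{268550}{763} \approx 351.97$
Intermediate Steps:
$B{\left(Y,Z \right)} = - Z + 6 Y$
$x = 118$ ($x = -2 + \left(\left(-1\right) 0 + 6 \cdot 4\right) 5 = -2 + \left(0 + 24\right) 5 = -2 + 24 \cdot 5 = -2 + 120 = 118$)
$p = \frac{374}{763}$ ($p = 374 \cdot \frac{1}{763} = \frac{374}{763} \approx 0.49017$)
$\left(\left(x - 216\right) + 174\right) + 563 p = \left(\left(118 - 216\right) + 174\right) + 563 \cdot \frac{374}{763} = \left(-98 + 174\right) + \frac{210562}{763} = 76 + \frac{210562}{763} = \frac{268550}{763}$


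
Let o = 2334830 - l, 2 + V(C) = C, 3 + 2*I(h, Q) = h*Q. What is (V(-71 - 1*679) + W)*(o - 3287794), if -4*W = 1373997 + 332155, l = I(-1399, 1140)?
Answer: 66457481925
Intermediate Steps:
I(h, Q) = -3/2 + Q*h/2 (I(h, Q) = -3/2 + (h*Q)/2 = -3/2 + (Q*h)/2 = -3/2 + Q*h/2)
V(C) = -2 + C
l = -1594863/2 (l = -3/2 + (½)*1140*(-1399) = -3/2 - 797430 = -1594863/2 ≈ -7.9743e+5)
W = -426538 (W = -(1373997 + 332155)/4 = -¼*1706152 = -426538)
o = 6264523/2 (o = 2334830 - 1*(-1594863/2) = 2334830 + 1594863/2 = 6264523/2 ≈ 3.1323e+6)
(V(-71 - 1*679) + W)*(o - 3287794) = ((-2 + (-71 - 1*679)) - 426538)*(6264523/2 - 3287794) = ((-2 + (-71 - 679)) - 426538)*(-311065/2) = ((-2 - 750) - 426538)*(-311065/2) = (-752 - 426538)*(-311065/2) = -427290*(-311065/2) = 66457481925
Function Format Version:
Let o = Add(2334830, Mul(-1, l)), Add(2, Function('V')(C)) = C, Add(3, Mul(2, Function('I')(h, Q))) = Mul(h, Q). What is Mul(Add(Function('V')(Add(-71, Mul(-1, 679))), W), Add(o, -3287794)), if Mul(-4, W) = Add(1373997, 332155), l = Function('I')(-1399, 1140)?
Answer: 66457481925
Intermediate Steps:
Function('I')(h, Q) = Add(Rational(-3, 2), Mul(Rational(1, 2), Q, h)) (Function('I')(h, Q) = Add(Rational(-3, 2), Mul(Rational(1, 2), Mul(h, Q))) = Add(Rational(-3, 2), Mul(Rational(1, 2), Mul(Q, h))) = Add(Rational(-3, 2), Mul(Rational(1, 2), Q, h)))
Function('V')(C) = Add(-2, C)
l = Rational(-1594863, 2) (l = Add(Rational(-3, 2), Mul(Rational(1, 2), 1140, -1399)) = Add(Rational(-3, 2), -797430) = Rational(-1594863, 2) ≈ -7.9743e+5)
W = -426538 (W = Mul(Rational(-1, 4), Add(1373997, 332155)) = Mul(Rational(-1, 4), 1706152) = -426538)
o = Rational(6264523, 2) (o = Add(2334830, Mul(-1, Rational(-1594863, 2))) = Add(2334830, Rational(1594863, 2)) = Rational(6264523, 2) ≈ 3.1323e+6)
Mul(Add(Function('V')(Add(-71, Mul(-1, 679))), W), Add(o, -3287794)) = Mul(Add(Add(-2, Add(-71, Mul(-1, 679))), -426538), Add(Rational(6264523, 2), -3287794)) = Mul(Add(Add(-2, Add(-71, -679)), -426538), Rational(-311065, 2)) = Mul(Add(Add(-2, -750), -426538), Rational(-311065, 2)) = Mul(Add(-752, -426538), Rational(-311065, 2)) = Mul(-427290, Rational(-311065, 2)) = 66457481925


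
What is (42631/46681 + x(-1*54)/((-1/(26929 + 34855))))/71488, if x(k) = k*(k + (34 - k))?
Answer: 5295279070375/3337131328 ≈ 1586.8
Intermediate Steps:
x(k) = 34*k (x(k) = k*34 = 34*k)
(42631/46681 + x(-1*54)/((-1/(26929 + 34855))))/71488 = (42631/46681 + (34*(-1*54))/((-1/(26929 + 34855))))/71488 = (42631*(1/46681) + (34*(-54))/((-1/61784)))*(1/71488) = (42631/46681 - 1836/((-1*1/61784)))*(1/71488) = (42631/46681 - 1836/(-1/61784))*(1/71488) = (42631/46681 - 1836*(-61784))*(1/71488) = (42631/46681 + 113435424)*(1/71488) = (5295279070375/46681)*(1/71488) = 5295279070375/3337131328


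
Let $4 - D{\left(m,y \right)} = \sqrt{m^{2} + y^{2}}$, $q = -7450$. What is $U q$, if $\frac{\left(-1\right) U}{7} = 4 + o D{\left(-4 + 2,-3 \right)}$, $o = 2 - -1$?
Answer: $834400 - 156450 \sqrt{13} \approx 2.7031 \cdot 10^{5}$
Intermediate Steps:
$o = 3$ ($o = 2 + 1 = 3$)
$D{\left(m,y \right)} = 4 - \sqrt{m^{2} + y^{2}}$
$U = -112 + 21 \sqrt{13}$ ($U = - 7 \left(4 + 3 \left(4 - \sqrt{\left(-4 + 2\right)^{2} + \left(-3\right)^{2}}\right)\right) = - 7 \left(4 + 3 \left(4 - \sqrt{\left(-2\right)^{2} + 9}\right)\right) = - 7 \left(4 + 3 \left(4 - \sqrt{4 + 9}\right)\right) = - 7 \left(4 + 3 \left(4 - \sqrt{13}\right)\right) = - 7 \left(4 + \left(12 - 3 \sqrt{13}\right)\right) = - 7 \left(16 - 3 \sqrt{13}\right) = -112 + 21 \sqrt{13} \approx -36.283$)
$U q = \left(-112 + 21 \sqrt{13}\right) \left(-7450\right) = 834400 - 156450 \sqrt{13}$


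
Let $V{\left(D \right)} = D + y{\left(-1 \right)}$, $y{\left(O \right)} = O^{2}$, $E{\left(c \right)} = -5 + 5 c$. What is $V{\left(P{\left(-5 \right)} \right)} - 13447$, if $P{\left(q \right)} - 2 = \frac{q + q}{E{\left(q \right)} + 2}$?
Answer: $- \frac{188211}{14} \approx -13444.0$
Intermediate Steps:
$P{\left(q \right)} = 2 + \frac{2 q}{-3 + 5 q}$ ($P{\left(q \right)} = 2 + \frac{q + q}{\left(-5 + 5 q\right) + 2} = 2 + \frac{2 q}{-3 + 5 q}$)
$V{\left(D \right)} = 1 + D$ ($V{\left(D \right)} = D + \left(-1\right)^{2} = D + 1 = 1 + D$)
$V{\left(P{\left(-5 \right)} \right)} - 13447 = \left(1 + \frac{6 \left(-1 + 2 \left(-5\right)\right)}{-3 + 5 \left(-5\right)}\right) - 13447 = \left(1 + \frac{6 \left(-1 - 10\right)}{-3 - 25}\right) - 13447 = \left(1 + 6 \frac{1}{-28} \left(-11\right)\right) - 13447 = \left(1 + 6 \left(- \frac{1}{28}\right) \left(-11\right)\right) - 13447 = \left(1 + \frac{33}{14}\right) - 13447 = \frac{47}{14} - 13447 = - \frac{188211}{14}$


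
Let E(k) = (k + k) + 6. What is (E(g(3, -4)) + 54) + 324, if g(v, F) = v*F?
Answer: 360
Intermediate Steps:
g(v, F) = F*v
E(k) = 6 + 2*k (E(k) = 2*k + 6 = 6 + 2*k)
(E(g(3, -4)) + 54) + 324 = ((6 + 2*(-4*3)) + 54) + 324 = ((6 + 2*(-12)) + 54) + 324 = ((6 - 24) + 54) + 324 = (-18 + 54) + 324 = 36 + 324 = 360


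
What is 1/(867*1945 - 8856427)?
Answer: -1/7170112 ≈ -1.3947e-7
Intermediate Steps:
1/(867*1945 - 8856427) = 1/(1686315 - 8856427) = 1/(-7170112) = -1/7170112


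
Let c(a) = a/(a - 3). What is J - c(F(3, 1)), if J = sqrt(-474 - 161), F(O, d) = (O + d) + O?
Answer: -7/4 + I*sqrt(635) ≈ -1.75 + 25.199*I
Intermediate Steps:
F(O, d) = d + 2*O
c(a) = a/(-3 + a)
J = I*sqrt(635) (J = sqrt(-635) = I*sqrt(635) ≈ 25.199*I)
J - c(F(3, 1)) = I*sqrt(635) - (1 + 2*3)/(-3 + (1 + 2*3)) = I*sqrt(635) - (1 + 6)/(-3 + (1 + 6)) = I*sqrt(635) - 7/(-3 + 7) = I*sqrt(635) - 7/4 = -7/4 + I*sqrt(635)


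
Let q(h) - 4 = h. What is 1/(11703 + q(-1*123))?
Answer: 1/11584 ≈ 8.6326e-5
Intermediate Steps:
q(h) = 4 + h
1/(11703 + q(-1*123)) = 1/(11703 + (4 - 1*123)) = 1/(11703 + (4 - 123)) = 1/(11703 - 119) = 1/11584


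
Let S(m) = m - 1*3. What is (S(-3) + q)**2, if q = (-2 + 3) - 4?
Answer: 81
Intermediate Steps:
q = -3 (q = 1 - 4 = -3)
S(m) = -3 + m (S(m) = m - 3 = -3 + m)
(S(-3) + q)**2 = ((-3 - 3) - 3)**2 = (-6 - 3)**2 = (-9)**2 = 81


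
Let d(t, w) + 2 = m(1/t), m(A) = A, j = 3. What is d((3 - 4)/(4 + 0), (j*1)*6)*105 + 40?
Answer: -590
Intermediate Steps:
d(t, w) = -2 + 1/t
d((3 - 4)/(4 + 0), (j*1)*6)*105 + 40 = (-2 + 1/((3 - 4)/(4 + 0)))*105 + 40 = (-2 + 1/(-1/4))*105 + 40 = (-2 - 4)*105 + 40 = -6*105 + 40 = -630 + 40 = -590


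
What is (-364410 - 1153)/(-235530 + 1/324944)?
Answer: 118787503472/76534060319 ≈ 1.5521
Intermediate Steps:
(-364410 - 1153)/(-235530 + 1/324944) = -365563/(-235530 + 1/324944) = -365563/(-76534060319/324944) = -365563*(-324944/76534060319) = 118787503472/76534060319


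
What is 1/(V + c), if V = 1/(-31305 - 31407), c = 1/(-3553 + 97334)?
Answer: -5881194072/31069 ≈ -1.8929e+5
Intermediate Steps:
c = 1/93781 ≈ 1.0663e-5
V = -1/62712 (V = 1/(-62712) = -1/62712 ≈ -1.5946e-5)
1/(V + c) = 1/(-1/62712 + 1/93781) = 1/(-31069/5881194072) = -5881194072/31069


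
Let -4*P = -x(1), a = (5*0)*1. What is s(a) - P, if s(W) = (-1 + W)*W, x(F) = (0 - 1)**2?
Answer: -1/4 ≈ -0.25000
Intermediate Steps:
x(F) = 1 (x(F) = (-1)**2 = 1)
a = 0 (a = 0*1 = 0)
P = 1/4 (P = -(-1)/4 = -1/4*(-1) = 1/4 ≈ 0.25000)
s(W) = W*(-1 + W)
s(a) - P = 0*(-1 + 0) - 1*1/4 = 0*(-1) - 1/4 = 0 - 1/4 = -1/4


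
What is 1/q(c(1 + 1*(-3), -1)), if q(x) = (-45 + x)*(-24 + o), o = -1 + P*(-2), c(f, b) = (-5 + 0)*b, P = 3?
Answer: 1/1240 ≈ 0.00080645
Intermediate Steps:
c(f, b) = -5*b
o = -7 (o = -1 + 3*(-2) = -1 - 6 = -7)
q(x) = 1395 - 31*x (q(x) = (-45 + x)*(-24 - 7) = (-45 + x)*(-31) = 1395 - 31*x)
1/q(c(1 + 1*(-3), -1)) = 1/(1395 - (-155)*(-1)) = 1/(1395 - 31*5) = 1/(1395 - 155) = 1/1240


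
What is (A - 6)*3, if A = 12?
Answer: 18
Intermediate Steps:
(A - 6)*3 = (12 - 6)*3 = 6*3 = 18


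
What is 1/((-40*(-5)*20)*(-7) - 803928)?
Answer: -1/831928 ≈ -1.2020e-6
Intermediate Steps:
1/((-40*(-5)*20)*(-7) - 803928) = 1/((200*20)*(-7) - 803928) = 1/(4000*(-7) - 803928) = 1/(-28000 - 803928) = 1/(-831928) = -1/831928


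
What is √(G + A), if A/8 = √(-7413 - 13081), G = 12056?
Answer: 2*√(3014 + 2*I*√20494) ≈ 109.92 + 5.2094*I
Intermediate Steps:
A = 8*I*√20494 (A = 8*√(-7413 - 13081) = 8*√(-20494) = 8*(I*√20494) = 8*I*√20494 ≈ 1145.3*I)
√(G + A) = √(12056 + 8*I*√20494)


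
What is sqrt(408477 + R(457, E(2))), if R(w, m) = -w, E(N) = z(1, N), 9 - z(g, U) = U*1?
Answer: 2*sqrt(102005) ≈ 638.76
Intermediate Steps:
z(g, U) = 9 - U
E(N) = 9 - N
sqrt(408477 + R(457, E(2))) = sqrt(408477 - 1*457) = sqrt(408477 - 457) = sqrt(408020) = 2*sqrt(102005)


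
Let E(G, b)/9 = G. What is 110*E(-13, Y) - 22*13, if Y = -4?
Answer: -13156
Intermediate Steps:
E(G, b) = 9*G
110*E(-13, Y) - 22*13 = 110*(9*(-13)) - 22*13 = 110*(-117) - 286 = -12870 - 286 = -13156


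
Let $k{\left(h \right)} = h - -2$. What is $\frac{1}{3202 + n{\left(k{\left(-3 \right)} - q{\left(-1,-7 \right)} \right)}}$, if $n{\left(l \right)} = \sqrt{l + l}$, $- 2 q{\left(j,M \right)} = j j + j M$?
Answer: $\frac{1601}{5126399} - \frac{\sqrt{6}}{10252798} \approx 0.00031207$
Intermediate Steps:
$q{\left(j,M \right)} = - \frac{j^{2}}{2} - \frac{M j}{2}$ ($q{\left(j,M \right)} = - \frac{j j + j M}{2} = - \frac{j^{2} + M j}{2} = - \frac{j^{2}}{2} - \frac{M j}{2}$)
$k{\left(h \right)} = 2 + h$ ($k{\left(h \right)} = h + 2 = 2 + h$)
$n{\left(l \right)} = \sqrt{2} \sqrt{l}$ ($n{\left(l \right)} = \sqrt{2 l} = \sqrt{2} \sqrt{l}$)
$\frac{1}{3202 + n{\left(k{\left(-3 \right)} - q{\left(-1,-7 \right)} \right)}} = \frac{1}{3202 + \sqrt{2} \sqrt{\left(2 - 3\right) - \left(- \frac{1}{2}\right) \left(-1\right) \left(-7 - 1\right)}} = \frac{1}{3202 + \sqrt{2} \sqrt{-1 - \left(- \frac{1}{2}\right) \left(-1\right) \left(-8\right)}} = \frac{1}{3202 + \sqrt{2} \sqrt{-1 - -4}} = \frac{1}{3202 + \sqrt{2} \sqrt{-1 + 4}} = \frac{1}{3202 + \sqrt{2} \sqrt{3}} = \frac{1}{3202 + \sqrt{6}}$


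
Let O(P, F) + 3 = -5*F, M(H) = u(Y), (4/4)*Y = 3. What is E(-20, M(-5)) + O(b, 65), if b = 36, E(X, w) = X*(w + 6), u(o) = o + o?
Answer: -568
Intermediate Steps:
Y = 3
u(o) = 2*o
M(H) = 6 (M(H) = 2*3 = 6)
E(X, w) = X*(6 + w)
O(P, F) = -3 - 5*F
E(-20, M(-5)) + O(b, 65) = -20*(6 + 6) + (-3 - 5*65) = -20*12 + (-3 - 325) = -240 - 328 = -568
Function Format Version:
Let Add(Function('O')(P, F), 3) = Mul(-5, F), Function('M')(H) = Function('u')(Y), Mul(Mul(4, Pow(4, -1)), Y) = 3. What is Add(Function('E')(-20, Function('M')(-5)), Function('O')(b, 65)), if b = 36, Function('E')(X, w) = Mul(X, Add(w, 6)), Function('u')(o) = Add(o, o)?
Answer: -568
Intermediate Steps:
Y = 3
Function('u')(o) = Mul(2, o)
Function('M')(H) = 6 (Function('M')(H) = Mul(2, 3) = 6)
Function('E')(X, w) = Mul(X, Add(6, w))
Function('O')(P, F) = Add(-3, Mul(-5, F))
Add(Function('E')(-20, Function('M')(-5)), Function('O')(b, 65)) = Add(Mul(-20, Add(6, 6)), Add(-3, Mul(-5, 65))) = Add(Mul(-20, 12), Add(-3, -325)) = Add(-240, -328) = -568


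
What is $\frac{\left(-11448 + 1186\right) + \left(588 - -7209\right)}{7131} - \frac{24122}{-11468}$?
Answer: $\frac{71872681}{40889154} \approx 1.7577$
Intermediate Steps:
$\frac{\left(-11448 + 1186\right) + \left(588 - -7209\right)}{7131} - \frac{24122}{-11468} = \left(-10262 + \left(588 + 7209\right)\right) \frac{1}{7131} - - \frac{12061}{5734} = \left(-10262 + 7797\right) \frac{1}{7131} + \frac{12061}{5734} = \left(-2465\right) \frac{1}{7131} + \frac{12061}{5734} = - \frac{2465}{7131} + \frac{12061}{5734} = \frac{71872681}{40889154}$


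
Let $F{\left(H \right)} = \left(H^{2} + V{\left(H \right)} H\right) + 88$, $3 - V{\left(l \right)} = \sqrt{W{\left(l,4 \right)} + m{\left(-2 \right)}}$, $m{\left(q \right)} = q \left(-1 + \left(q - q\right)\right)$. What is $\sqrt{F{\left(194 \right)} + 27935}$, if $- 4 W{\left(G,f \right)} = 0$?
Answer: $\sqrt{66241 - 194 \sqrt{2}} \approx 256.84$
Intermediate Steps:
$W{\left(G,f \right)} = 0$ ($W{\left(G,f \right)} = \left(- \frac{1}{4}\right) 0 = 0$)
$m{\left(q \right)} = - q$ ($m{\left(q \right)} = q \left(-1 + 0\right) = q \left(-1\right) = - q$)
$V{\left(l \right)} = 3 - \sqrt{2}$ ($V{\left(l \right)} = 3 - \sqrt{0 - -2} = 3 - \sqrt{0 + 2} = 3 - \sqrt{2}$)
$F{\left(H \right)} = 88 + H^{2} + H \left(3 - \sqrt{2}\right)$ ($F{\left(H \right)} = \left(H^{2} + \left(3 - \sqrt{2}\right) H\right) + 88 = \left(H^{2} + H \left(3 - \sqrt{2}\right)\right) + 88 = 88 + H^{2} + H \left(3 - \sqrt{2}\right)$)
$\sqrt{F{\left(194 \right)} + 27935} = \sqrt{\left(88 + 194^{2} + 194 \left(3 - \sqrt{2}\right)\right) + 27935} = \sqrt{\left(88 + 37636 + \left(582 - 194 \sqrt{2}\right)\right) + 27935} = \sqrt{\left(38306 - 194 \sqrt{2}\right) + 27935} = \sqrt{66241 - 194 \sqrt{2}}$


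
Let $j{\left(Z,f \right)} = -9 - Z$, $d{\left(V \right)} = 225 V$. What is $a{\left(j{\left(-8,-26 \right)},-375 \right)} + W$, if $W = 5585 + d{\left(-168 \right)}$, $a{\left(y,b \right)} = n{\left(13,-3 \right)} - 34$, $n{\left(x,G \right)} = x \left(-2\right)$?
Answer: $-32275$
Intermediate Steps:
$n{\left(x,G \right)} = - 2 x$
$a{\left(y,b \right)} = -60$ ($a{\left(y,b \right)} = \left(-2\right) 13 - 34 = -26 - 34 = -60$)
$W = -32215$ ($W = 5585 + 225 \left(-168\right) = 5585 - 37800 = -32215$)
$a{\left(j{\left(-8,-26 \right)},-375 \right)} + W = -60 - 32215 = -32275$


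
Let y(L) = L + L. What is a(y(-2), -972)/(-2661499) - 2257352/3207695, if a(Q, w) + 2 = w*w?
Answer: -9038512588138/8537277034805 ≈ -1.0587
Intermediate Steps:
y(L) = 2*L
a(Q, w) = -2 + w**2 (a(Q, w) = -2 + w*w = -2 + w**2)
a(y(-2), -972)/(-2661499) - 2257352/3207695 = (-2 + (-972)**2)/(-2661499) - 2257352/3207695 = (-2 + 944784)*(-1/2661499) - 2257352*1/3207695 = 944782*(-1/2661499) - 2257352/3207695 = -944782/2661499 - 2257352/3207695 = -9038512588138/8537277034805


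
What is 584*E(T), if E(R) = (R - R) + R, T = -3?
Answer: -1752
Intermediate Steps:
E(R) = R (E(R) = 0 + R = R)
584*E(T) = 584*(-3) = -1752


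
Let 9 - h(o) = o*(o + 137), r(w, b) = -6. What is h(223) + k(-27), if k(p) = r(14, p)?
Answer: -80277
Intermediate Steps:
h(o) = 9 - o*(137 + o) (h(o) = 9 - o*(o + 137) = 9 - o*(137 + o))
k(p) = -6
h(223) + k(-27) = (9 - 1*223² - 137*223) - 6 = (9 - 1*49729 - 30551) - 6 = (9 - 49729 - 30551) - 6 = -80271 - 6 = -80277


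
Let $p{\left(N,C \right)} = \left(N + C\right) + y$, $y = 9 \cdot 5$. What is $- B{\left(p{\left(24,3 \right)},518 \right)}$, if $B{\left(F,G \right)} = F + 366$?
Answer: $-438$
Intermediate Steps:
$y = 45$
$p{\left(N,C \right)} = 45 + C + N$ ($p{\left(N,C \right)} = \left(N + C\right) + 45 = \left(C + N\right) + 45 = 45 + C + N$)
$B{\left(F,G \right)} = 366 + F$
$- B{\left(p{\left(24,3 \right)},518 \right)} = - (366 + \left(45 + 3 + 24\right)) = - (366 + 72) = \left(-1\right) 438 = -438$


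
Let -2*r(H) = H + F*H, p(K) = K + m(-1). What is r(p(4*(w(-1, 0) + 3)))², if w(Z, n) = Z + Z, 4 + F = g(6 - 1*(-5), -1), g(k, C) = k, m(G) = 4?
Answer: 1024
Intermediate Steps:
F = 7 (F = -4 + (6 - 1*(-5)) = -4 + (6 + 5) = -4 + 11 = 7)
w(Z, n) = 2*Z
p(K) = 4 + K (p(K) = K + 4 = 4 + K)
r(H) = -4*H (r(H) = -(H + 7*H)/2 = -4*H)
r(p(4*(w(-1, 0) + 3)))² = (-4*(4 + 4*(2*(-1) + 3)))² = (-4*(4 + 4*(-2 + 3)))² = (-4*(4 + 4*1))² = (-4*(4 + 4))² = (-4*8)² = (-32)² = 1024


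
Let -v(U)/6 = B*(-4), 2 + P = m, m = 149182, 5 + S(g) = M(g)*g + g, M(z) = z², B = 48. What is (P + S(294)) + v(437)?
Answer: 25562805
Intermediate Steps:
S(g) = -5 + g + g³ (S(g) = -5 + (g²*g + g) = -5 + (g³ + g) = -5 + (g + g³) = -5 + g + g³)
P = 149180 (P = -2 + 149182 = 149180)
v(U) = 1152 (v(U) = -288*(-4) = -6*(-192) = 1152)
(P + S(294)) + v(437) = (149180 + (-5 + 294 + 294³)) + 1152 = (149180 + (-5 + 294 + 25412184)) + 1152 = (149180 + 25412473) + 1152 = 25561653 + 1152 = 25562805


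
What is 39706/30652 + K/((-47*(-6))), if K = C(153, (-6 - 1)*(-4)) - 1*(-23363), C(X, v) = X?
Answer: 183002381/2160966 ≈ 84.685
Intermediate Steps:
K = 23516 (K = 153 - 1*(-23363) = 153 + 23363 = 23516)
39706/30652 + K/((-47*(-6))) = 39706/30652 + 23516/((-47*(-6))) = 39706*(1/30652) + 23516/282 = 19853/15326 + 23516*(1/282) = 19853/15326 + 11758/141 = 183002381/2160966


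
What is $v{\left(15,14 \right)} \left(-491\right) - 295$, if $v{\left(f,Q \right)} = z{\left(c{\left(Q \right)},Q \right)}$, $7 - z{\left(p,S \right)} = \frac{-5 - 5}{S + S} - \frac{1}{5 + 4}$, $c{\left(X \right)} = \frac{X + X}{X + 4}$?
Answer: $- \frac{499201}{126} \approx -3961.9$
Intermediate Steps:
$c{\left(X \right)} = \frac{2 X}{4 + X}$
$z{\left(p,S \right)} = \frac{64}{9} + \frac{5}{S}$ ($z{\left(p,S \right)} = 7 - \left(\frac{-5 - 5}{S + S} - \frac{1}{5 + 4}\right) = 7 - \left(- \frac{10}{2 S} - \frac{1}{9}\right) = 7 - \left(- 10 \frac{1}{2 S} - \frac{1}{9}\right) = 7 - \left(- \frac{5}{S} - \frac{1}{9}\right) = 7 - \left(- \frac{1}{9} - \frac{5}{S}\right) = 7 + \left(\frac{1}{9} + \frac{5}{S}\right) = \frac{64}{9} + \frac{5}{S}$)
$v{\left(f,Q \right)} = \frac{64}{9} + \frac{5}{Q}$
$v{\left(15,14 \right)} \left(-491\right) - 295 = \left(\frac{64}{9} + \frac{5}{14}\right) \left(-491\right) - 295 = \frac{941}{126} \left(-491\right) - 295 = - \frac{462031}{126} - 295 = - \frac{499201}{126}$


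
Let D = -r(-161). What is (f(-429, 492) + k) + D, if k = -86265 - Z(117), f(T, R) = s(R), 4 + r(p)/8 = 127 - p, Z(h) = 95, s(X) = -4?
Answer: -88636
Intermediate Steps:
r(p) = 984 - 8*p (r(p) = -32 + 8*(127 - p) = -32 + (1016 - 8*p) = 984 - 8*p)
f(T, R) = -4
k = -86360 (k = -86265 - 1*95 = -86265 - 95 = -86360)
D = -2272 (D = -(984 - 8*(-161)) = -(984 + 1288) = -1*2272 = -2272)
(f(-429, 492) + k) + D = (-4 - 86360) - 2272 = -86364 - 2272 = -88636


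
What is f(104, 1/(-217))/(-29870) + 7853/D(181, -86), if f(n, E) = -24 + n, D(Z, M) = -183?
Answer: -23458375/546621 ≈ -42.915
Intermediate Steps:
f(104, 1/(-217))/(-29870) + 7853/D(181, -86) = (-24 + 104)/(-29870) + 7853/(-183) = 80*(-1/29870) + 7853*(-1/183) = -8/2987 - 7853/183 = -23458375/546621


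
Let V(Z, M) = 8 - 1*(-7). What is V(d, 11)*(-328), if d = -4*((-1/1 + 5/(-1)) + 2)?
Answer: -4920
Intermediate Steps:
d = 16 (d = -4*((-1*1 + 5*(-1)) + 2) = -4*((-1 - 5) + 2) = -4*(-6 + 2) = -4*(-4) = 16)
V(Z, M) = 15 (V(Z, M) = 8 + 7 = 15)
V(d, 11)*(-328) = 15*(-328) = -4920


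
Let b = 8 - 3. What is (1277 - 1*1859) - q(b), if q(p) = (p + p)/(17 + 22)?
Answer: -22708/39 ≈ -582.26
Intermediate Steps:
b = 5
q(p) = 2*p/39 (q(p) = (2*p)/39 = (2*p)*(1/39) = 2*p/39)
(1277 - 1*1859) - q(b) = (1277 - 1*1859) - 2*5/39 = (1277 - 1859) - 1*10/39 = -582 - 10/39 = -22708/39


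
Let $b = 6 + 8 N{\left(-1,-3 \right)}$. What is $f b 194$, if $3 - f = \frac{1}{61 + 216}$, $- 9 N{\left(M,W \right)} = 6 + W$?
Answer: $\frac{1610200}{831} \approx 1937.7$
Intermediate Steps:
$N{\left(M,W \right)} = - \frac{2}{3} - \frac{W}{9}$ ($N{\left(M,W \right)} = - \frac{6 + W}{9} = - \frac{2}{3} - \frac{W}{9}$)
$f = \frac{830}{277}$ ($f = 3 - \frac{1}{61 + 216} = 3 - \frac{1}{277} = \frac{830}{277} \approx 2.9964$)
$b = \frac{10}{3}$ ($b = 6 + 8 \left(- \frac{2}{3} - - \frac{1}{3}\right) = 6 + 8 \left(- \frac{2}{3} + \frac{1}{3}\right) = 6 + 8 \left(- \frac{1}{3}\right) = 6 - \frac{8}{3} = \frac{10}{3} \approx 3.3333$)
$f b 194 = \frac{830}{277} \cdot \frac{10}{3} \cdot 194 = \frac{8300}{831} \cdot 194 = \frac{1610200}{831}$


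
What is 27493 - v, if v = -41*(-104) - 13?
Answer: 23242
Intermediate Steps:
v = 4251 (v = 4264 - 13 = 4251)
27493 - v = 27493 - 1*4251 = 27493 - 4251 = 23242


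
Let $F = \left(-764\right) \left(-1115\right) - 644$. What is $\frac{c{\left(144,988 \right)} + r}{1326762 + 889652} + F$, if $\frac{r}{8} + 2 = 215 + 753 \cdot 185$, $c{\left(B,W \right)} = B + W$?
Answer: $\frac{943324088350}{1108207} \approx 8.5122 \cdot 10^{5}$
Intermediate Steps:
$r = 1116144$ ($r = -16 + 8 \left(215 + 753 \cdot 185\right) = -16 + 8 \left(215 + 139305\right) = -16 + 8 \cdot 139520 = -16 + 1116160 = 1116144$)
$F = 851216$ ($F = 851860 - 644 = 851216$)
$\frac{c{\left(144,988 \right)} + r}{1326762 + 889652} + F = \frac{\left(144 + 988\right) + 1116144}{1326762 + 889652} + 851216 = \frac{1132 + 1116144}{2216414} + 851216 = 1117276 \cdot \frac{1}{2216414} + 851216 = \frac{558638}{1108207} + 851216 = \frac{943324088350}{1108207}$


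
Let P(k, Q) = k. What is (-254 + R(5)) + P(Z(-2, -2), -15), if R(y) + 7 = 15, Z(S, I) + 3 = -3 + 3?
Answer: -249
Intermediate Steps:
Z(S, I) = -3 (Z(S, I) = -3 + (-3 + 3) = -3 + 0 = -3)
R(y) = 8 (R(y) = -7 + 15 = 8)
(-254 + R(5)) + P(Z(-2, -2), -15) = (-254 + 8) - 3 = -246 - 3 = -249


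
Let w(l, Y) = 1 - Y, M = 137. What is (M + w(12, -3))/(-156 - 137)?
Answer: -141/293 ≈ -0.48123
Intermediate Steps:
(M + w(12, -3))/(-156 - 137) = (137 + (1 - 1*(-3)))/(-156 - 137) = (137 + (1 + 3))/(-293) = (137 + 4)*(-1/293) = 141*(-1/293) = -141/293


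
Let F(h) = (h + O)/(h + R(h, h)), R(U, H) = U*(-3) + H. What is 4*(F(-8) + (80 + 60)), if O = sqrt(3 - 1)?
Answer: 556 + sqrt(2)/2 ≈ 556.71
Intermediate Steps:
R(U, H) = H - 3*U (R(U, H) = -3*U + H = H - 3*U)
O = sqrt(2) ≈ 1.4142
F(h) = -(h + sqrt(2))/h (F(h) = (h + sqrt(2))/(h + (h - 3*h)) = (h + sqrt(2))/(h - 2*h) = (h + sqrt(2))/((-h)) = (h + sqrt(2))*(-1/h) = -(h + sqrt(2))/h)
4*(F(-8) + (80 + 60)) = 4*((-1*(-8) - sqrt(2))/(-8) + (80 + 60)) = 4*(-(8 - sqrt(2))/8 + 140) = 4*((-1 + sqrt(2)/8) + 140) = 4*(139 + sqrt(2)/8) = 556 + sqrt(2)/2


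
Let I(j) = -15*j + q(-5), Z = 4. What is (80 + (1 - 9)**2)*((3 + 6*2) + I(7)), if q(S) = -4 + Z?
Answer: -12960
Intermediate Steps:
q(S) = 0 (q(S) = -4 + 4 = 0)
I(j) = -15*j (I(j) = -15*j + 0 = -15*j)
(80 + (1 - 9)**2)*((3 + 6*2) + I(7)) = (80 + (1 - 9)**2)*((3 + 6*2) - 15*7) = (80 + (-8)**2)*((3 + 12) - 105) = (80 + 64)*(15 - 105) = 144*(-90) = -12960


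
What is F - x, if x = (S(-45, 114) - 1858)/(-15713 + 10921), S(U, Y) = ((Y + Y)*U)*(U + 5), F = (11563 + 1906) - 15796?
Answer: -5371221/2396 ≈ -2241.7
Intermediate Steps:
F = -2327 (F = 13469 - 15796 = -2327)
S(U, Y) = 2*U*Y*(5 + U) (S(U, Y) = ((2*Y)*U)*(5 + U) = (2*U*Y)*(5 + U) = 2*U*Y*(5 + U))
x = -204271/2396 (x = (2*(-45)*114*(5 - 45) - 1858)/(-15713 + 10921) = (2*(-45)*114*(-40) - 1858)/(-4792) = (410400 - 1858)*(-1/4792) = 408542*(-1/4792) = -204271/2396 ≈ -85.255)
F - x = -2327 - 1*(-204271/2396) = -2327 + 204271/2396 = -5371221/2396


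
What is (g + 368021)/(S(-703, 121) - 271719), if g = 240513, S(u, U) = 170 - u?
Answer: -304267/135423 ≈ -2.2468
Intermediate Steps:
(g + 368021)/(S(-703, 121) - 271719) = (240513 + 368021)/((170 - 1*(-703)) - 271719) = 608534/((170 + 703) - 271719) = 608534/(873 - 271719) = 608534/(-270846) = 608534*(-1/270846) = -304267/135423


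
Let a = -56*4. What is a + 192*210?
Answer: 40096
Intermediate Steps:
a = -224
a + 192*210 = -224 + 192*210 = -224 + 40320 = 40096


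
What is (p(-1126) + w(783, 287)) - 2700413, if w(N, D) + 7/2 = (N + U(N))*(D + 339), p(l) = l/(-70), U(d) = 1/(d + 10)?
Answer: -122690512597/55510 ≈ -2.2102e+6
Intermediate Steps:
U(d) = 1/(10 + d)
p(l) = -l/70 (p(l) = l*(-1/70) = -l/70)
w(N, D) = -7/2 + (339 + D)*(N + 1/(10 + N)) (w(N, D) = -7/2 + (N + 1/(10 + N))*(D + 339) = -7/2 + (N + 1/(10 + N))*(339 + D) = -7/2 + (339 + D)*(N + 1/(10 + N)))
(p(-1126) + w(783, 287)) - 2700413 = (-1/70*(-1126) + (339 + 287 + (10 + 783)*(-7 + 678*783 + 2*287*783)/2)/(10 + 783)) - 2700413 = (563/35 + (339 + 287 + (½)*793*(-7 + 530874 + 449442))/793) - 2700413 = (563/35 + (339 + 287 + (½)*793*980309)/793) - 2700413 = (563/35 + (339 + 287 + 777385037/2)/793) - 2700413 = (563/35 + (1/793)*(777386289/2)) - 2700413 = (563/35 + 777386289/1586) - 2700413 = 27209413033/55510 - 2700413 = -122690512597/55510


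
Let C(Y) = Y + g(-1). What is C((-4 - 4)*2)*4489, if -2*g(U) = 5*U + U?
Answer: -58357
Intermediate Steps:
g(U) = -3*U (g(U) = -(5*U + U)/2 = -3*U)
C(Y) = 3 + Y (C(Y) = Y - 3*(-1) = Y + 3 = 3 + Y)
C((-4 - 4)*2)*4489 = (3 + (-4 - 4)*2)*4489 = (3 - 8*2)*4489 = (3 - 16)*4489 = -13*4489 = -58357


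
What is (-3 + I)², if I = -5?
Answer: 64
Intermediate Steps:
(-3 + I)² = (-3 - 5)² = (-8)² = 64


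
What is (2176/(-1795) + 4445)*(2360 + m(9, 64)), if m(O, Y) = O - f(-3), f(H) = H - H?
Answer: 18896563031/1795 ≈ 1.0527e+7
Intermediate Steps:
f(H) = 0
m(O, Y) = O (m(O, Y) = O - 1*0 = O + 0 = O)
(2176/(-1795) + 4445)*(2360 + m(9, 64)) = (2176/(-1795) + 4445)*(2360 + 9) = (2176*(-1/1795) + 4445)*2369 = (-2176/1795 + 4445)*2369 = (7976599/1795)*2369 = 18896563031/1795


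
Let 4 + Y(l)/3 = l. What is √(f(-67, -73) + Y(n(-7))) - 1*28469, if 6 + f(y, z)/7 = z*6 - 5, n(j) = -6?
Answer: -28469 + I*√3173 ≈ -28469.0 + 56.329*I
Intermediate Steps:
f(y, z) = -77 + 42*z (f(y, z) = -42 + 7*(z*6 - 5) = -42 + 7*(6*z - 5) = -42 + 7*(-5 + 6*z) = -42 + (-35 + 42*z) = -77 + 42*z)
Y(l) = -12 + 3*l
√(f(-67, -73) + Y(n(-7))) - 1*28469 = √((-77 + 42*(-73)) + (-12 + 3*(-6))) - 1*28469 = √((-77 - 3066) + (-12 - 18)) - 28469 = √(-3143 - 30) - 28469 = √(-3173) - 28469 = I*√3173 - 28469 = -28469 + I*√3173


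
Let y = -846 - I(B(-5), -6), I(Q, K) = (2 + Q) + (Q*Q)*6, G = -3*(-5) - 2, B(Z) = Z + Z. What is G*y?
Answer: -18694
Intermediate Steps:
B(Z) = 2*Z
G = 13 (G = 15 - 2 = 13)
I(Q, K) = 2 + Q + 6*Q**2 (I(Q, K) = (2 + Q) + Q**2*6 = (2 + Q) + 6*Q**2 = 2 + Q + 6*Q**2)
y = -1438 (y = -846 - (2 + 2*(-5) + 6*(2*(-5))**2) = -846 - (2 - 10 + 6*(-10)**2) = -846 - (2 - 10 + 6*100) = -846 - (2 - 10 + 600) = -846 - 1*592 = -846 - 592 = -1438)
G*y = 13*(-1438) = -18694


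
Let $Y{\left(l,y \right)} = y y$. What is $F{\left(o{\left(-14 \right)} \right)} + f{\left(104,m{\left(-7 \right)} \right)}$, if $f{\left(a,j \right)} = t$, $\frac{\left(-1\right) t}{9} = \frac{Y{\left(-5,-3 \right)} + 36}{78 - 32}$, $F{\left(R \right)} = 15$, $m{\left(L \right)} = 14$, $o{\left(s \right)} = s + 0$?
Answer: $\frac{285}{46} \approx 6.1956$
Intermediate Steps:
$o{\left(s \right)} = s$
$Y{\left(l,y \right)} = y^{2}$
$t = - \frac{405}{46}$ ($t = - 9 \frac{\left(-3\right)^{2} + 36}{78 - 32} = - 9 \frac{9 + 36}{46} = - 9 \cdot 45 \cdot \frac{1}{46} = \left(-9\right) \frac{45}{46} = - \frac{405}{46} \approx -8.8044$)
$f{\left(a,j \right)} = - \frac{405}{46}$
$F{\left(o{\left(-14 \right)} \right)} + f{\left(104,m{\left(-7 \right)} \right)} = 15 - \frac{405}{46} = \frac{285}{46}$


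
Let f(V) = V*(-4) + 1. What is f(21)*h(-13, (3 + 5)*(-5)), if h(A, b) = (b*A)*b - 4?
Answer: 1726732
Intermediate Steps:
h(A, b) = -4 + A*b² (h(A, b) = (A*b)*b - 4 = A*b² - 4 = -4 + A*b²)
f(V) = 1 - 4*V (f(V) = -4*V + 1 = 1 - 4*V)
f(21)*h(-13, (3 + 5)*(-5)) = (1 - 4*21)*(-4 - 13*25*(3 + 5)²) = (1 - 84)*(-4 - 13*(8*(-5))²) = -83*(-4 - 13*(-40)²) = -83*(-4 - 13*1600) = -83*(-4 - 20800) = -83*(-20804) = 1726732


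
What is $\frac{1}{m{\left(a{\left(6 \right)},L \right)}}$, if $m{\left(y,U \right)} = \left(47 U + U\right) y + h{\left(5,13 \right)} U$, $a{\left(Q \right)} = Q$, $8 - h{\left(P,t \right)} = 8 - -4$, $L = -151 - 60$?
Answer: $- \frac{1}{59924} \approx -1.6688 \cdot 10^{-5}$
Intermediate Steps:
$L = -211$ ($L = -151 - 60 = -211$)
$h{\left(P,t \right)} = -4$ ($h{\left(P,t \right)} = 8 - \left(8 - -4\right) = 8 - \left(8 + 4\right) = 8 - 12 = -4$)
$m{\left(y,U \right)} = - 4 U + 48 U y$ ($m{\left(y,U \right)} = \left(47 U + U\right) y - 4 U = 48 U y - 4 U = - 4 U + 48 U y$)
$\frac{1}{m{\left(a{\left(6 \right)},L \right)}} = \frac{1}{4 \left(-211\right) \left(-1 + 12 \cdot 6\right)} = \frac{1}{4 \left(-211\right) \left(-1 + 72\right)} = \frac{1}{4 \left(-211\right) 71} = \frac{1}{-59924} = - \frac{1}{59924}$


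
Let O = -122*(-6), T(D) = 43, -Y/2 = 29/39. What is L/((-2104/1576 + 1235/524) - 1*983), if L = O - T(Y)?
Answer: -1341964/1912597 ≈ -0.70164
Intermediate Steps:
Y = -58/39 ≈ -1.4872
O = 732
L = 689 (L = 732 - 1*43 = 732 - 43 = 689)
L/((-2104/1576 + 1235/524) - 1*983) = 689/((-2104/1576 + 1235/524) - 1*983) = 689/((-2104*1/1576 + 1235*(1/524)) - 983) = 689/((-263/197 + 1235/524) - 983) = 689/(105483/103228 - 983) = 689/(-101367641/103228) = 689*(-103228/101367641) = -1341964/1912597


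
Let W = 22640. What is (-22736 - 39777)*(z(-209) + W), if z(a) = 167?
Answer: -1425733991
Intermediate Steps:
(-22736 - 39777)*(z(-209) + W) = (-22736 - 39777)*(167 + 22640) = -62513*22807 = -1425733991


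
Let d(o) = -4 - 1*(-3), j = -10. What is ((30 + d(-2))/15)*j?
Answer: -58/3 ≈ -19.333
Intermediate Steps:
d(o) = -1 (d(o) = -4 + 3 = -1)
((30 + d(-2))/15)*j = ((30 - 1)/15)*(-10) = (29*(1/15))*(-10) = (29/15)*(-10) = -58/3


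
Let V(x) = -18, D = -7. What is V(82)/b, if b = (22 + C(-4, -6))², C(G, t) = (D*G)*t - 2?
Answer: -9/10952 ≈ -0.00082177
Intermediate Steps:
C(G, t) = -2 - 7*G*t (C(G, t) = (-7*G)*t - 2 = -7*G*t - 2 = -2 - 7*G*t)
b = 21904 (b = (22 + (-2 - 7*(-4)*(-6)))² = (22 + (-2 - 168))² = (22 - 170)² = (-148)² = 21904)
V(82)/b = -18/21904 = -18*1/21904 = -9/10952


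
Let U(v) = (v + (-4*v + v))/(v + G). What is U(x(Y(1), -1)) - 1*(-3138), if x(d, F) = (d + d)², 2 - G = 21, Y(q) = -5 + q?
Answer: 141082/45 ≈ 3135.2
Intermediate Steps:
G = -19 (G = 2 - 1*21 = 2 - 21 = -19)
x(d, F) = 4*d² (x(d, F) = (2*d)² = 4*d²)
U(v) = -2*v/(-19 + v) (U(v) = (v + (-4*v + v))/(v - 19) = (v - 3*v)/(-19 + v) = (-2*v)/(-19 + v) = -2*v/(-19 + v))
U(x(Y(1), -1)) - 1*(-3138) = -2*4*(-5 + 1)²/(-19 + 4*(-5 + 1)²) - 1*(-3138) = -2*4*(-4)²/(-19 + 4*(-4)²) + 3138 = -2*4*16/(-19 + 4*16) + 3138 = -2*64/(-19 + 64) + 3138 = -2*64/45 + 3138 = -2*64*1/45 + 3138 = -128/45 + 3138 = 141082/45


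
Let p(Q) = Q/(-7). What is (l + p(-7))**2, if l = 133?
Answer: 17956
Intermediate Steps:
p(Q) = -Q/7 (p(Q) = Q*(-1/7) = -Q/7)
(l + p(-7))**2 = (133 - 1/7*(-7))**2 = (133 + 1)**2 = 134**2 = 17956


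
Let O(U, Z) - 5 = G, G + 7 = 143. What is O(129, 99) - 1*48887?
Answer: -48746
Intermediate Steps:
G = 136 (G = -7 + 143 = 136)
O(U, Z) = 141 (O(U, Z) = 5 + 136 = 141)
O(129, 99) - 1*48887 = 141 - 1*48887 = 141 - 48887 = -48746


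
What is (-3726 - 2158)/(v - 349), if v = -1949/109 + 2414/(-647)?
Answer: 103739333/6534164 ≈ 15.876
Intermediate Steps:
v = -1524129/70523 (v = -1949*1/109 + 2414*(-1/647) = -1949/109 - 2414/647 = -1524129/70523 ≈ -21.612)
(-3726 - 2158)/(v - 349) = (-3726 - 2158)/(-1524129/70523 - 349) = -5884/(-26136656/70523) = -5884*(-70523/26136656) = 103739333/6534164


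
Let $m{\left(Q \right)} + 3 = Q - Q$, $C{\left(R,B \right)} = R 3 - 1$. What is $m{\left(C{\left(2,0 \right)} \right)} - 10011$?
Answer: $-10014$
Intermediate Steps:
$C{\left(R,B \right)} = -1 + 3 R$ ($C{\left(R,B \right)} = 3 R - 1 = -1 + 3 R$)
$m{\left(Q \right)} = -3$ ($m{\left(Q \right)} = -3 + \left(Q - Q\right) = -3 + 0 = -3$)
$m{\left(C{\left(2,0 \right)} \right)} - 10011 = -3 - 10011 = -10014$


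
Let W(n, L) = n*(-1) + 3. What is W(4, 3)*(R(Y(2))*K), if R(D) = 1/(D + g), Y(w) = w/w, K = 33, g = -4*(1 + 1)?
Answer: 33/7 ≈ 4.7143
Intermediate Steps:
g = -8 (g = -4*2 = -8)
W(n, L) = 3 - n (W(n, L) = -n + 3 = 3 - n)
Y(w) = 1
R(D) = 1/(-8 + D) (R(D) = 1/(D - 8) = 1/(-8 + D))
W(4, 3)*(R(Y(2))*K) = (3 - 1*4)*(33/(-8 + 1)) = (3 - 4)*(33/(-7)) = -(-1)*33/7 = -1*(-33/7) = 33/7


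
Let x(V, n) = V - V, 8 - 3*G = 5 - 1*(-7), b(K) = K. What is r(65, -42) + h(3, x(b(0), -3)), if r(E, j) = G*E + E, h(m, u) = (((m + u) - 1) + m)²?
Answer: 10/3 ≈ 3.3333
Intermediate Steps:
G = -4/3 (G = 8/3 - (5 - 1*(-7))/3 = 8/3 - (5 + 7)/3 = 8/3 - ⅓*12 = 8/3 - 4 = -4/3 ≈ -1.3333)
x(V, n) = 0
h(m, u) = (-1 + u + 2*m)² (h(m, u) = ((-1 + m + u) + m)² = (-1 + u + 2*m)²)
r(E, j) = -E/3 (r(E, j) = -4*E/3 + E = -E/3)
r(65, -42) + h(3, x(b(0), -3)) = -⅓*65 + (-1 + 0 + 2*3)² = -65/3 + (-1 + 0 + 6)² = -65/3 + 5² = -65/3 + 25 = 10/3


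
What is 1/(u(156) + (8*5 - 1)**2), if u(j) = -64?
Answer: 1/1457 ≈ 0.00068634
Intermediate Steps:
1/(u(156) + (8*5 - 1)**2) = 1/(-64 + (8*5 - 1)**2) = 1/(-64 + (40 - 1)**2) = 1/(-64 + 39**2) = 1/(-64 + 1521) = 1/1457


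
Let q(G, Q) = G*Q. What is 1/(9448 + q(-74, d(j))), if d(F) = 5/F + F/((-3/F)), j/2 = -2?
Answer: 6/59611 ≈ 0.00010065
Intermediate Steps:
j = -4 (j = 2*(-2) = -4)
d(F) = 5/F - F²/3 (d(F) = 5/F + F*(-F/3) = 5/F - F²/3)
1/(9448 + q(-74, d(j))) = 1/(9448 - 74*(15 - 1*(-4)³)/(3*(-4))) = 1/(9448 - 74*(-1)*(15 - 1*(-64))/(3*4)) = 1/(9448 - 74*(-1)*(15 + 64)/(3*4)) = 1/(9448 - 74*(-1)*79/(3*4)) = 1/(9448 - 74*(-79/12)) = 1/(9448 + 2923/6) = 1/(59611/6) = 6/59611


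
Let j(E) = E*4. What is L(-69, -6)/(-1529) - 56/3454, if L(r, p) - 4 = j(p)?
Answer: -752/240053 ≈ -0.0031326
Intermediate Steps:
j(E) = 4*E
L(r, p) = 4 + 4*p
L(-69, -6)/(-1529) - 56/3454 = (4 + 4*(-6))/(-1529) - 56/3454 = (4 - 24)*(-1/1529) - 56*1/3454 = -20*(-1/1529) - 28/1727 = 20/1529 - 28/1727 = -752/240053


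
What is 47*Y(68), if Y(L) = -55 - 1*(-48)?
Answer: -329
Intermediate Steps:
Y(L) = -7 (Y(L) = -55 + 48 = -7)
47*Y(68) = 47*(-7) = -329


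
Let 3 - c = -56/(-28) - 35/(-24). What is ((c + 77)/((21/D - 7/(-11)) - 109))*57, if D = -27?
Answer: -3455397/86440 ≈ -39.974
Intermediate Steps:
c = -11/24 (c = 3 - (-56/(-28) - 35/(-24)) = 3 - (-56*(-1/28) - 35*(-1/24)) = 3 - (2 + 35/24) = 3 - 1*83/24 = 3 - 83/24 = -11/24 ≈ -0.45833)
((c + 77)/((21/D - 7/(-11)) - 109))*57 = ((-11/24 + 77)/((21/(-27) - 7/(-11)) - 109))*57 = (1837/(24*((21*(-1/27) - 7*(-1/11)) - 109)))*57 = (1837/(24*((-7/9 + 7/11) - 109)))*57 = (1837/(24*(-14/99 - 109)))*57 = (1837/(24*(-10805/99)))*57 = ((1837/24)*(-99/10805))*57 = -60621/86440*57 = -3455397/86440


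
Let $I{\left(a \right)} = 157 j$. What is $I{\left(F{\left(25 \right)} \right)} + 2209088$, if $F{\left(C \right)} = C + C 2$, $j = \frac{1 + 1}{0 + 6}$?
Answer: $\frac{6627421}{3} \approx 2.2091 \cdot 10^{6}$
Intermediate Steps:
$j = \frac{1}{3}$ ($j = \frac{2}{6} = 2 \cdot \frac{1}{6} = \frac{1}{3} \approx 0.33333$)
$F{\left(C \right)} = 3 C$ ($F{\left(C \right)} = C + 2 C = 3 C$)
$I{\left(a \right)} = \frac{157}{3}$ ($I{\left(a \right)} = 157 \cdot \frac{1}{3} = \frac{157}{3}$)
$I{\left(F{\left(25 \right)} \right)} + 2209088 = \frac{157}{3} + 2209088 = \frac{6627421}{3}$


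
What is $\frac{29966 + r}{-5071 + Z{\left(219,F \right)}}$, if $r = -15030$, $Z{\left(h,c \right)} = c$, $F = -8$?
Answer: $- \frac{14936}{5079} \approx -2.9407$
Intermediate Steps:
$\frac{29966 + r}{-5071 + Z{\left(219,F \right)}} = \frac{29966 - 15030}{-5071 - 8} = \frac{14936}{-5079} = 14936 \left(- \frac{1}{5079}\right) = - \frac{14936}{5079}$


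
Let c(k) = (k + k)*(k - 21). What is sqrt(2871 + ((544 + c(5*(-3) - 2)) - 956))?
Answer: 11*sqrt(31) ≈ 61.245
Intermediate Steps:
c(k) = 2*k*(-21 + k) (c(k) = (2*k)*(-21 + k) = 2*k*(-21 + k))
sqrt(2871 + ((544 + c(5*(-3) - 2)) - 956)) = sqrt(2871 + ((544 + 2*(5*(-3) - 2)*(-21 + (5*(-3) - 2))) - 956)) = sqrt(2871 + ((544 + 2*(-15 - 2)*(-21 + (-15 - 2))) - 956)) = sqrt(2871 + ((544 + 2*(-17)*(-21 - 17)) - 956)) = sqrt(2871 + ((544 + 2*(-17)*(-38)) - 956)) = sqrt(2871 + ((544 + 1292) - 956)) = sqrt(2871 + (1836 - 956)) = sqrt(2871 + 880) = sqrt(3751) = 11*sqrt(31)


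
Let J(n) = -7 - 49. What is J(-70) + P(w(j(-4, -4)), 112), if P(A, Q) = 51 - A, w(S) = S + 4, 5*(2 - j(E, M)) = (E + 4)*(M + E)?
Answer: -11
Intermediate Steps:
j(E, M) = 2 - (4 + E)*(E + M)/5 (j(E, M) = 2 - (E + 4)*(M + E)/5 = 2 - (4 + E)*(E + M)/5)
w(S) = 4 + S
J(n) = -56
J(-70) + P(w(j(-4, -4)), 112) = -56 + (51 - (4 + (2 - ⅘*(-4) - ⅘*(-4) - ⅕*(-4)² - ⅕*(-4)*(-4)))) = -56 + (51 - (4 + (2 + 16/5 + 16/5 - ⅕*16 - 16/5))) = -56 + (51 - (4 + (2 + 16/5 + 16/5 - 16/5 - 16/5))) = -56 + (51 - (4 + 2)) = -56 + (51 - 1*6) = -56 + (51 - 6) = -56 + 45 = -11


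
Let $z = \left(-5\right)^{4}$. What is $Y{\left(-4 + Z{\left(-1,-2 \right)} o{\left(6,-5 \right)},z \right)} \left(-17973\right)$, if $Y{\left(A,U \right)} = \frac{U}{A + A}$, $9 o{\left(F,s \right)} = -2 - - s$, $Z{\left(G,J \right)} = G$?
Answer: $\frac{101098125}{58} \approx 1.7431 \cdot 10^{6}$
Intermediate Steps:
$o{\left(F,s \right)} = - \frac{2}{9} + \frac{s}{9}$ ($o{\left(F,s \right)} = \frac{-2 - - s}{9} = \frac{-2 + s}{9} = - \frac{2}{9} + \frac{s}{9}$)
$z = 625$
$Y{\left(A,U \right)} = \frac{U}{2 A}$
$Y{\left(-4 + Z{\left(-1,-2 \right)} o{\left(6,-5 \right)},z \right)} \left(-17973\right) = \frac{1}{2} \cdot 625 \frac{1}{-4 - \left(- \frac{2}{9} + \frac{1}{9} \left(-5\right)\right)} \left(-17973\right) = \frac{1}{2} \cdot 625 \frac{1}{-4 - \left(- \frac{2}{9} - \frac{5}{9}\right)} \left(-17973\right) = \frac{1}{2} \cdot 625 \frac{1}{-4 - - \frac{7}{9}} \left(-17973\right) = \frac{1}{2} \cdot 625 \frac{1}{-4 + \frac{7}{9}} \left(-17973\right) = \frac{1}{2} \cdot 625 \frac{1}{- \frac{29}{9}} \left(-17973\right) = \frac{1}{2} \cdot 625 \left(- \frac{9}{29}\right) \left(-17973\right) = \left(- \frac{5625}{58}\right) \left(-17973\right) = \frac{101098125}{58}$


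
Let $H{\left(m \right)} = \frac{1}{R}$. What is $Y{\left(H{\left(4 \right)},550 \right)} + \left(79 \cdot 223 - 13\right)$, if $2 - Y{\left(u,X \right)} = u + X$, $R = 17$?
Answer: $\frac{289951}{17} \approx 17056.0$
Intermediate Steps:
$H{\left(m \right)} = \frac{1}{17}$
$Y{\left(u,X \right)} = 2 - X - u$ ($Y{\left(u,X \right)} = 2 - \left(u + X\right) = 2 - \left(X + u\right) = 2 - X - u$)
$Y{\left(H{\left(4 \right)},550 \right)} + \left(79 \cdot 223 - 13\right) = \left(2 - 550 - \frac{1}{17}\right) + \left(79 \cdot 223 - 13\right) = \left(2 - 550 - \frac{1}{17}\right) + \left(17617 - 13\right) = - \frac{9317}{17} + 17604 = \frac{289951}{17}$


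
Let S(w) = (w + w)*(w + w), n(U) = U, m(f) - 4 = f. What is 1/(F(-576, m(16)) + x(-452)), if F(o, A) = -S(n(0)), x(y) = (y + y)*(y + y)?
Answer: 1/817216 ≈ 1.2237e-6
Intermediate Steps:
m(f) = 4 + f
x(y) = 4*y² (x(y) = (2*y)*(2*y) = 4*y²)
S(w) = 4*w² (S(w) = (2*w)*(2*w) = 4*w²)
F(o, A) = 0 (F(o, A) = -4*0² = -4*0 = -1*0 = 0)
1/(F(-576, m(16)) + x(-452)) = 1/(0 + 4*(-452)²) = 1/(0 + 4*204304) = 1/(0 + 817216) = 1/817216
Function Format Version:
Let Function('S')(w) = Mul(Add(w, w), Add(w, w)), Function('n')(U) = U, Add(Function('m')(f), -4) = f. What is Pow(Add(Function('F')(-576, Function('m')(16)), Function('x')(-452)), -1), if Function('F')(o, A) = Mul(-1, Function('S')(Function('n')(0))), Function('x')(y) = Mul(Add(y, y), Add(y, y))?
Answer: Rational(1, 817216) ≈ 1.2237e-6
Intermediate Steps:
Function('m')(f) = Add(4, f)
Function('x')(y) = Mul(4, Pow(y, 2)) (Function('x')(y) = Mul(Mul(2, y), Mul(2, y)) = Mul(4, Pow(y, 2)))
Function('S')(w) = Mul(4, Pow(w, 2)) (Function('S')(w) = Mul(Mul(2, w), Mul(2, w)) = Mul(4, Pow(w, 2)))
Function('F')(o, A) = 0 (Function('F')(o, A) = Mul(-1, Mul(4, Pow(0, 2))) = Mul(-1, Mul(4, 0)) = Mul(-1, 0) = 0)
Pow(Add(Function('F')(-576, Function('m')(16)), Function('x')(-452)), -1) = Pow(Add(0, Mul(4, Pow(-452, 2))), -1) = Pow(Add(0, Mul(4, 204304)), -1) = Pow(Add(0, 817216), -1) = Pow(817216, -1) = Rational(1, 817216)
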